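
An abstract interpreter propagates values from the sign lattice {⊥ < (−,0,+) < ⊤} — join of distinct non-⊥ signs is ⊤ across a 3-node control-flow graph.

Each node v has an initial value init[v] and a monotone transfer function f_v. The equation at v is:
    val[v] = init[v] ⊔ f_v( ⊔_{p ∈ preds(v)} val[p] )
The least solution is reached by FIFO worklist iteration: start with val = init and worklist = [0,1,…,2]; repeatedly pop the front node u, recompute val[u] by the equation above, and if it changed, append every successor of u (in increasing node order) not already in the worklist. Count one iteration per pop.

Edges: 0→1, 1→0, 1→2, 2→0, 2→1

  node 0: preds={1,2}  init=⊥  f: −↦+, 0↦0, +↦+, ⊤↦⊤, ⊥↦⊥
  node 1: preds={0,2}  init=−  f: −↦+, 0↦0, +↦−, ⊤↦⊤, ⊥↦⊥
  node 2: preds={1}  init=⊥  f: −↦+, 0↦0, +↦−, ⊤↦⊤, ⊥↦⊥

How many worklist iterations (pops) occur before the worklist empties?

9

Iteration log — 9 steps:
  step 1. node 0  ⊔preds=−  new=+  old=⊥  +wl: 
  step 2. node 1  ⊔preds=+  new=−  stable
  step 3. node 2  ⊔preds=−  new=+  old=⊥  +wl: 0,1
  step 4. node 0  ⊔preds=⊤  new=⊤  old=+  +wl: 
  step 5. node 1  ⊔preds=⊤  new=⊤  old=−  +wl: 0,2
  step 6. node 0  ⊔preds=⊤  new=⊤  stable
  step 7. node 2  ⊔preds=⊤  new=⊤  old=+  +wl: 0,1
  step 8. node 0  ⊔preds=⊤  new=⊤  stable
  step 9. node 1  ⊔preds=⊤  new=⊤  stable

Least fixpoint reached:
  node 0: ⊤
  node 1: ⊤
  node 2: ⊤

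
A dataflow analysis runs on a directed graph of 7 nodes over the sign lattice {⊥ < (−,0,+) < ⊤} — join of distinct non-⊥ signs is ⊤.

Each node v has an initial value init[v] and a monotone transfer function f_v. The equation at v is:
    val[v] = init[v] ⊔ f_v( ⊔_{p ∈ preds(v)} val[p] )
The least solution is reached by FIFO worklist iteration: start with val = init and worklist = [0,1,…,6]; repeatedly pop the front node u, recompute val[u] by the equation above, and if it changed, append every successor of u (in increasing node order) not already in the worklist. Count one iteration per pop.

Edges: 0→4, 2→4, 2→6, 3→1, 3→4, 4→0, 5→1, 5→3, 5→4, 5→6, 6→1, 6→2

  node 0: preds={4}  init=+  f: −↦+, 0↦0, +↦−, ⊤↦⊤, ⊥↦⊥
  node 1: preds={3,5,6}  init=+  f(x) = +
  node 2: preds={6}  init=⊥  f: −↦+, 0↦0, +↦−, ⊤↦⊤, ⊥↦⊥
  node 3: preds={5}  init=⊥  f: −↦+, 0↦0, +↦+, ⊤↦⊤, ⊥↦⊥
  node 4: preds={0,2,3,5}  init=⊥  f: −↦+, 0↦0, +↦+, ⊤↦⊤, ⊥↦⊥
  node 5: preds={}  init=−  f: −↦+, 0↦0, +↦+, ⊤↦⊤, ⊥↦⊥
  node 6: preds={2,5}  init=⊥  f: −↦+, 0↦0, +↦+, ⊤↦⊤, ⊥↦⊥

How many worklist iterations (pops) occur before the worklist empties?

Worklist (12 pops):
  #1 pop 0: in=⊥ → + (no change)
  #2 pop 1: in=− → + (no change)
  #3 pop 2: in=⊥ → ⊥ (no change)
  #4 pop 3: in=− → + (was ⊥); enqueue [1]
  #5 pop 4: in=⊤ → ⊤ (was ⊥); enqueue [0]
  #6 pop 5: in=⊥ → − (no change)
  #7 pop 6: in=− → + (was ⊥); enqueue [2]
  #8 pop 1: in=⊤ → + (no change)
  #9 pop 0: in=⊤ → ⊤ (was +); enqueue [4]
  #10 pop 2: in=+ → − (was ⊥); enqueue [6]
  #11 pop 4: in=⊤ → ⊤ (no change)
  #12 pop 6: in=− → + (no change)

Fixpoint:
  val[0] = ⊤
  val[1] = +
  val[2] = −
  val[3] = +
  val[4] = ⊤
  val[5] = −
  val[6] = +

12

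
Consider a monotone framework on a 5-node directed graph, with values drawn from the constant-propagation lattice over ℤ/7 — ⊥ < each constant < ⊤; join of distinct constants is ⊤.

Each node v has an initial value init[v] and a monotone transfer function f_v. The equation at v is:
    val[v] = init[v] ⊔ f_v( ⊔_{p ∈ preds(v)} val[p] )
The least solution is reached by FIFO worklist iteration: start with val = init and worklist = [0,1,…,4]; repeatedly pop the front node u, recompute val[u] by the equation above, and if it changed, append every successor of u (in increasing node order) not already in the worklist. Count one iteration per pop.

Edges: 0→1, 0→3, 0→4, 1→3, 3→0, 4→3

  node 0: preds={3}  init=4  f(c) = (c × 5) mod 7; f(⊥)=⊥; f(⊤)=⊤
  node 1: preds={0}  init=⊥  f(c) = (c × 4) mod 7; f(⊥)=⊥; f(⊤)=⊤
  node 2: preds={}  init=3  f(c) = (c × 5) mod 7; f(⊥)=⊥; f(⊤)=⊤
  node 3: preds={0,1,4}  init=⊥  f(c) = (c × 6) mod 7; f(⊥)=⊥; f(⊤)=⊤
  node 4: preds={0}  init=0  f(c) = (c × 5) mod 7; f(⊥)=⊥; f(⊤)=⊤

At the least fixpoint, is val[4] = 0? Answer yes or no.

no

Trace (10 dequeues):
  [1] u=0 | in ⊥ | out 4 | ==
  [2] u=1 | in 4 | out 2 | prev ⊥ | push {}
  [3] u=2 | in ⊥ | out 3 | ==
  [4] u=3 | in ⊤ | out ⊤ | prev ⊥ | push {0}
  [5] u=4 | in 4 | out ⊤ | prev 0 | push {3}
  [6] u=0 | in ⊤ | out ⊤ | prev 4 | push {1,4}
  [7] u=3 | in ⊤ | out ⊤ | ==
  [8] u=1 | in ⊤ | out ⊤ | prev 2 | push {3}
  [9] u=4 | in ⊤ | out ⊤ | ==
  [10] u=3 | in ⊤ | out ⊤ | ==

Converged values:
  [0] ⊤
  [1] ⊤
  [2] 3
  [3] ⊤
  [4] ⊤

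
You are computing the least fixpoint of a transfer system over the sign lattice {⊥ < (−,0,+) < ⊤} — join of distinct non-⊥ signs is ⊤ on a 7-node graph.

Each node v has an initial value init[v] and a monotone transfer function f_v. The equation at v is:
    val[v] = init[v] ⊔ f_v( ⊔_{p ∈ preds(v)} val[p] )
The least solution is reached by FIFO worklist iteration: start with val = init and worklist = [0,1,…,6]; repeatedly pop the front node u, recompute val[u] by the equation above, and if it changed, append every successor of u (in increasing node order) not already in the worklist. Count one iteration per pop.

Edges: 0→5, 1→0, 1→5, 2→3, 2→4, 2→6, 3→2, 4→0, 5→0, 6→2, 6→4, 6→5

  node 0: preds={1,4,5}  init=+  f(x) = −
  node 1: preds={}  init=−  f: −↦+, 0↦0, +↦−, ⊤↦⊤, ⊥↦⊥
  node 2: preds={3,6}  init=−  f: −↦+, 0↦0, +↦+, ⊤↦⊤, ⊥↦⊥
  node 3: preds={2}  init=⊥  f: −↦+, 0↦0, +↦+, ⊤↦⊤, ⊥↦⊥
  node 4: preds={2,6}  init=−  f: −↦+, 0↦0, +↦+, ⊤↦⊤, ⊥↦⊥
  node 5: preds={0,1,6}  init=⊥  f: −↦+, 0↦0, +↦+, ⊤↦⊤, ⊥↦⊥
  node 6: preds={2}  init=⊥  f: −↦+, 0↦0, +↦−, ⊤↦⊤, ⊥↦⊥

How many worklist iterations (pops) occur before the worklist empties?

Trace (16 dequeues):
  [1] u=0 | in − | out ⊤ | prev + | push {}
  [2] u=1 | in ⊥ | out − | ==
  [3] u=2 | in ⊥ | out − | ==
  [4] u=3 | in − | out + | prev ⊥ | push {2}
  [5] u=4 | in − | out ⊤ | prev − | push {0}
  [6] u=5 | in ⊤ | out ⊤ | prev ⊥ | push {}
  [7] u=6 | in − | out + | prev ⊥ | push {4,5}
  [8] u=2 | in + | out ⊤ | prev − | push {3,6}
  [9] u=0 | in ⊤ | out ⊤ | ==
  [10] u=4 | in ⊤ | out ⊤ | ==
  [11] u=5 | in ⊤ | out ⊤ | ==
  [12] u=3 | in ⊤ | out ⊤ | prev + | push {2}
  [13] u=6 | in ⊤ | out ⊤ | prev + | push {4,5}
  [14] u=2 | in ⊤ | out ⊤ | ==
  [15] u=4 | in ⊤ | out ⊤ | ==
  [16] u=5 | in ⊤ | out ⊤ | ==

Converged values:
  [0] ⊤
  [1] −
  [2] ⊤
  [3] ⊤
  [4] ⊤
  [5] ⊤
  [6] ⊤

16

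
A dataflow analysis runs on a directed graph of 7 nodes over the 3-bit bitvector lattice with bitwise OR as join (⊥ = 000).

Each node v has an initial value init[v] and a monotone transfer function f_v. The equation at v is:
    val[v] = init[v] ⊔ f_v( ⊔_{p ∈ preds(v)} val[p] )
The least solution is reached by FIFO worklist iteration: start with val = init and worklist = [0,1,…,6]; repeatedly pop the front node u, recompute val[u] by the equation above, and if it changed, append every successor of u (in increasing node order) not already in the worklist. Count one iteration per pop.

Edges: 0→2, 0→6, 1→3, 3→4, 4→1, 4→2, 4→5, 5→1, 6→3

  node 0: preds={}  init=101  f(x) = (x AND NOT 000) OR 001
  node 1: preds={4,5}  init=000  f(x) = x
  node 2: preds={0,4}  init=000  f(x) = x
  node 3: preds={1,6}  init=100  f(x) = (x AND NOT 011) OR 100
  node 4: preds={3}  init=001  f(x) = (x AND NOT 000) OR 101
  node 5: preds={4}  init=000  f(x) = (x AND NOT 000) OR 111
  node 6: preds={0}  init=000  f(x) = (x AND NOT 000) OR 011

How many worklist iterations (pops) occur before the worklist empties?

Iteration log — 10 steps:
  step 1. node 0  ⊔preds=000  new=101  stable
  step 2. node 1  ⊔preds=001  new=001  old=000  +wl: 
  step 3. node 2  ⊔preds=101  new=101  old=000  +wl: 
  step 4. node 3  ⊔preds=001  new=100  stable
  step 5. node 4  ⊔preds=100  new=101  old=001  +wl: 1,2
  step 6. node 5  ⊔preds=101  new=111  old=000  +wl: 
  step 7. node 6  ⊔preds=101  new=111  old=000  +wl: 3
  step 8. node 1  ⊔preds=111  new=111  old=001  +wl: 
  step 9. node 2  ⊔preds=101  new=101  stable
  step 10. node 3  ⊔preds=111  new=100  stable

Least fixpoint reached:
  node 0: 101
  node 1: 111
  node 2: 101
  node 3: 100
  node 4: 101
  node 5: 111
  node 6: 111

10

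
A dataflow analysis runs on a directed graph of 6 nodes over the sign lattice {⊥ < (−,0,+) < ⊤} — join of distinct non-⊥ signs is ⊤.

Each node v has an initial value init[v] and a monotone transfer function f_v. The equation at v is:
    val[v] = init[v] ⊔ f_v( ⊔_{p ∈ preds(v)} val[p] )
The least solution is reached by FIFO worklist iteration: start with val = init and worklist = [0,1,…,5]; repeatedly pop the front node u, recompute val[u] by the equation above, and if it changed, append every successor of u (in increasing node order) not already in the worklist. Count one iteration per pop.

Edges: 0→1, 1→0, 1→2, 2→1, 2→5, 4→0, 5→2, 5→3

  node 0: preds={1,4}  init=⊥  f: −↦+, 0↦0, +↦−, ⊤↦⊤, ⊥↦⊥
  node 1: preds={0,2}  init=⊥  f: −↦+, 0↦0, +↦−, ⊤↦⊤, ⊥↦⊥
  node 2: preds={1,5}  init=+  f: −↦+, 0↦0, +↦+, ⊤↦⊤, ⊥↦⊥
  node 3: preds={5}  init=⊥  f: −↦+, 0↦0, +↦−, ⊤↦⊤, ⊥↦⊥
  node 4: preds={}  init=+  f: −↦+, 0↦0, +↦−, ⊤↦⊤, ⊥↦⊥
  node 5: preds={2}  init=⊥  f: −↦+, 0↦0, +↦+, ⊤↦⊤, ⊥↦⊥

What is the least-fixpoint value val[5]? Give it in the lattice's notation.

⊤

Worklist (10 pops):
  #1 pop 0: in=+ → − (was ⊥); enqueue []
  #2 pop 1: in=⊤ → ⊤ (was ⊥); enqueue [0]
  #3 pop 2: in=⊤ → ⊤ (was +); enqueue [1]
  #4 pop 3: in=⊥ → ⊥ (no change)
  #5 pop 4: in=⊥ → + (no change)
  #6 pop 5: in=⊤ → ⊤ (was ⊥); enqueue [2,3]
  #7 pop 0: in=⊤ → ⊤ (was −); enqueue []
  #8 pop 1: in=⊤ → ⊤ (no change)
  #9 pop 2: in=⊤ → ⊤ (no change)
  #10 pop 3: in=⊤ → ⊤ (was ⊥); enqueue []

Fixpoint:
  val[0] = ⊤
  val[1] = ⊤
  val[2] = ⊤
  val[3] = ⊤
  val[4] = +
  val[5] = ⊤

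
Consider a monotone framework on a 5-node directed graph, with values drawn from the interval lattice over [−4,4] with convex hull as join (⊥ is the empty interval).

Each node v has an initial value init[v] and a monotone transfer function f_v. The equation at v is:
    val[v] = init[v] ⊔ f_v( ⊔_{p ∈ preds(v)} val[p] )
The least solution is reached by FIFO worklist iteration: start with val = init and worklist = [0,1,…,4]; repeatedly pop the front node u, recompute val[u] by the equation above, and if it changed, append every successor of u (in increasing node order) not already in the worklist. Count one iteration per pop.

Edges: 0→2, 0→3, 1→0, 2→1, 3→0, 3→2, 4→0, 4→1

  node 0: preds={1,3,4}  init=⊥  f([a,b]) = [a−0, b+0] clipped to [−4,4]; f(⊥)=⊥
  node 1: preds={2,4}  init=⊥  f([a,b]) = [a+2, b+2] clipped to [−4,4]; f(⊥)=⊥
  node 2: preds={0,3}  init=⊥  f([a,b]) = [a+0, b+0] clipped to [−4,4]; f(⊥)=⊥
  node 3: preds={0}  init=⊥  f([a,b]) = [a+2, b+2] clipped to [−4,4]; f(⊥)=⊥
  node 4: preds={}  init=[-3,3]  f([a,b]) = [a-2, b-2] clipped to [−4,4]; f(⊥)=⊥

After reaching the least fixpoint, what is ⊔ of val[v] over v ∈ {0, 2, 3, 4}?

Trace (10 dequeues):
  [1] u=0 | in [-3,3] | out [-3,3] | prev ⊥ | push {}
  [2] u=1 | in [-3,3] | out [-1,4] | prev ⊥ | push {0}
  [3] u=2 | in [-3,3] | out [-3,3] | prev ⊥ | push {1}
  [4] u=3 | in [-3,3] | out [-1,4] | prev ⊥ | push {2}
  [5] u=4 | in ⊥ | out [-3,3] | ==
  [6] u=0 | in [-3,4] | out [-3,4] | prev [-3,3] | push {3}
  [7] u=1 | in [-3,3] | out [-1,4] | ==
  [8] u=2 | in [-3,4] | out [-3,4] | prev [-3,3] | push {1}
  [9] u=3 | in [-3,4] | out [-1,4] | ==
  [10] u=1 | in [-3,4] | out [-1,4] | ==

Converged values:
  [0] [-3,4]
  [1] [-1,4]
  [2] [-3,4]
  [3] [-1,4]
  [4] [-3,3]

[-3,4]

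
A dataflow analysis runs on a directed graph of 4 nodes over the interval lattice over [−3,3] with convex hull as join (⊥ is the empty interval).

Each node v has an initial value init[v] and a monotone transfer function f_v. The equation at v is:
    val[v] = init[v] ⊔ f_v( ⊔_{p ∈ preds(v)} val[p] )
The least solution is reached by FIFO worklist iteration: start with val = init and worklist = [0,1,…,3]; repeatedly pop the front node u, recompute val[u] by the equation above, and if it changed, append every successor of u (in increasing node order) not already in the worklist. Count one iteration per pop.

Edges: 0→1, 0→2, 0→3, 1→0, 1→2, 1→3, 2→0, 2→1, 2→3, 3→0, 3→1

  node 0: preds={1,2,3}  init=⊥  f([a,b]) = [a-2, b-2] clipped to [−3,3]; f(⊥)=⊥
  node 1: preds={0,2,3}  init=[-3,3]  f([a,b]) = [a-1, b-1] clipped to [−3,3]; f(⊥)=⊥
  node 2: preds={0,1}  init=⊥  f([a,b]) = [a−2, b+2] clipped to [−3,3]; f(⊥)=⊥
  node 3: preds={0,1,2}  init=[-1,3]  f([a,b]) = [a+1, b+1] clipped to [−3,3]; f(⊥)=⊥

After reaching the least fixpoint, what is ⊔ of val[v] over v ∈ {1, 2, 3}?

Worklist (6 pops):
  #1 pop 0: in=[-3,3] → [-3,1] (was ⊥); enqueue []
  #2 pop 1: in=[-3,3] → [-3,3] (no change)
  #3 pop 2: in=[-3,3] → [-3,3] (was ⊥); enqueue [0,1]
  #4 pop 3: in=[-3,3] → [-2,3] (was [-1,3]); enqueue []
  #5 pop 0: in=[-3,3] → [-3,1] (no change)
  #6 pop 1: in=[-3,3] → [-3,3] (no change)

Fixpoint:
  val[0] = [-3,1]
  val[1] = [-3,3]
  val[2] = [-3,3]
  val[3] = [-2,3]

[-3,3]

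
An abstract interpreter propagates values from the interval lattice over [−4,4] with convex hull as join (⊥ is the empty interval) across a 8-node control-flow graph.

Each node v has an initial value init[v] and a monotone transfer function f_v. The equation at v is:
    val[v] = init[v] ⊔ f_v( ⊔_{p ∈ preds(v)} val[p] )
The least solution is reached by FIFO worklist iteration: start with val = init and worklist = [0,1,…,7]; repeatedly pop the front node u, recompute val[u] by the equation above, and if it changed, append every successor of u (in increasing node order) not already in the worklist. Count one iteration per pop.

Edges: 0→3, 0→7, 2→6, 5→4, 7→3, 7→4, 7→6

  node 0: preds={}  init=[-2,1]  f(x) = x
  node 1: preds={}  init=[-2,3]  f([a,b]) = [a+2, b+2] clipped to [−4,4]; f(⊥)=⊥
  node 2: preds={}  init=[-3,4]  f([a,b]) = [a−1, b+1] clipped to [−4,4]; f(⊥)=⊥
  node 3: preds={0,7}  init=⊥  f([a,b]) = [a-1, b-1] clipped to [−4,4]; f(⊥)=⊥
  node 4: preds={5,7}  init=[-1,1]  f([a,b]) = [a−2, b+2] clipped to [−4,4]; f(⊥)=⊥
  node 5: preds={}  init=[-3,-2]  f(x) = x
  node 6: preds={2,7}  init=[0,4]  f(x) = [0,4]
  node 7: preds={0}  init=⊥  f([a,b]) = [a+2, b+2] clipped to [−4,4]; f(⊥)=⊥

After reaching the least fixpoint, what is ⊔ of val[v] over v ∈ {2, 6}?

Iteration log — 11 steps:
  step 1. node 0  ⊔preds=⊥  new=[-2,1]  stable
  step 2. node 1  ⊔preds=⊥  new=[-2,3]  stable
  step 3. node 2  ⊔preds=⊥  new=[-3,4]  stable
  step 4. node 3  ⊔preds=[-2,1]  new=[-3,0]  old=⊥  +wl: 
  step 5. node 4  ⊔preds=[-3,-2]  new=[-4,1]  old=[-1,1]  +wl: 
  step 6. node 5  ⊔preds=⊥  new=[-3,-2]  stable
  step 7. node 6  ⊔preds=[-3,4]  new=[0,4]  stable
  step 8. node 7  ⊔preds=[-2,1]  new=[0,3]  old=⊥  +wl: 3,4,6
  step 9. node 3  ⊔preds=[-2,3]  new=[-3,2]  old=[-3,0]  +wl: 
  step 10. node 4  ⊔preds=[-3,3]  new=[-4,4]  old=[-4,1]  +wl: 
  step 11. node 6  ⊔preds=[-3,4]  new=[0,4]  stable

Least fixpoint reached:
  node 0: [-2,1]
  node 1: [-2,3]
  node 2: [-3,4]
  node 3: [-3,2]
  node 4: [-4,4]
  node 5: [-3,-2]
  node 6: [0,4]
  node 7: [0,3]

[-3,4]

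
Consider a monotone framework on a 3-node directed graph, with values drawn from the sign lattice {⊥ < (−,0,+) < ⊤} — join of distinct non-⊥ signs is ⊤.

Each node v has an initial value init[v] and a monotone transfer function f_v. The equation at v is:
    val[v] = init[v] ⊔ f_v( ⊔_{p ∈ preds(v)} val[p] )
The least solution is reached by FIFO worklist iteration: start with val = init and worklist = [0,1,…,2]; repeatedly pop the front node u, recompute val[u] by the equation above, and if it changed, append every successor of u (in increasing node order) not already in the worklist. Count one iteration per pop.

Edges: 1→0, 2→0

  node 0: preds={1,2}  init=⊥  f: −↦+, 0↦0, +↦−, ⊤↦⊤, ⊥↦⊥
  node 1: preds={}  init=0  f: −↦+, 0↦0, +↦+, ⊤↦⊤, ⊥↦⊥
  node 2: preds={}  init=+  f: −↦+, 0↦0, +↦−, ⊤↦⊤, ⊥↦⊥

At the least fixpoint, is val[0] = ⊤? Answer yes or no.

Trace (3 dequeues):
  [1] u=0 | in ⊤ | out ⊤ | prev ⊥ | push {}
  [2] u=1 | in ⊥ | out 0 | ==
  [3] u=2 | in ⊥ | out + | ==

Converged values:
  [0] ⊤
  [1] 0
  [2] +

yes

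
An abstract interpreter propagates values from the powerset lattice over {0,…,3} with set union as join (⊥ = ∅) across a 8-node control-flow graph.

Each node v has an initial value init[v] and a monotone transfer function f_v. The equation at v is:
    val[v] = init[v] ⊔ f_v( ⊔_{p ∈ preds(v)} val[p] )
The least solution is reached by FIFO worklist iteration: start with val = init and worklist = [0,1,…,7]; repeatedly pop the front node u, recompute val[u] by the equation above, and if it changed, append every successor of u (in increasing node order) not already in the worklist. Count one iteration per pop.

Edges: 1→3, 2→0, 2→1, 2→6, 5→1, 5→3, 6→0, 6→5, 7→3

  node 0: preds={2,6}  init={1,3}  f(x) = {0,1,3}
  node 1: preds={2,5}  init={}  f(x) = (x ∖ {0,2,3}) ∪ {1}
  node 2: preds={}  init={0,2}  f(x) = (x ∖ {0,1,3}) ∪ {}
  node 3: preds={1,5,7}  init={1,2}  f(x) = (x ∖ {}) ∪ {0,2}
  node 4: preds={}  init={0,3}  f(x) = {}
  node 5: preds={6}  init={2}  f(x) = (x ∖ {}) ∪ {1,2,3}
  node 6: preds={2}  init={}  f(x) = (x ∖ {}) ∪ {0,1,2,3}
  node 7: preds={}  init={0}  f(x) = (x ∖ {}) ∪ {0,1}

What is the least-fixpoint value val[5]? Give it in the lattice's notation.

{0,1,2,3}

Iteration log — 14 steps:
  step 1. node 0  ⊔preds={0,2}  new={0,1,3}  old={1,3}  +wl: 
  step 2. node 1  ⊔preds={0,2}  new={1}  old={}  +wl: 
  step 3. node 2  ⊔preds={}  new={0,2}  stable
  step 4. node 3  ⊔preds={0,1,2}  new={0,1,2}  old={1,2}  +wl: 
  step 5. node 4  ⊔preds={}  new={0,3}  stable
  step 6. node 5  ⊔preds={}  new={1,2,3}  old={2}  +wl: 1,3
  step 7. node 6  ⊔preds={0,2}  new={0,1,2,3}  old={}  +wl: 0,5
  step 8. node 7  ⊔preds={}  new={0,1}  old={0}  +wl: 
  step 9. node 1  ⊔preds={0,1,2,3}  new={1}  stable
  step 10. node 3  ⊔preds={0,1,2,3}  new={0,1,2,3}  old={0,1,2}  +wl: 
  step 11. node 0  ⊔preds={0,1,2,3}  new={0,1,3}  stable
  step 12. node 5  ⊔preds={0,1,2,3}  new={0,1,2,3}  old={1,2,3}  +wl: 1,3
  step 13. node 1  ⊔preds={0,1,2,3}  new={1}  stable
  step 14. node 3  ⊔preds={0,1,2,3}  new={0,1,2,3}  stable

Least fixpoint reached:
  node 0: {0,1,3}
  node 1: {1}
  node 2: {0,2}
  node 3: {0,1,2,3}
  node 4: {0,3}
  node 5: {0,1,2,3}
  node 6: {0,1,2,3}
  node 7: {0,1}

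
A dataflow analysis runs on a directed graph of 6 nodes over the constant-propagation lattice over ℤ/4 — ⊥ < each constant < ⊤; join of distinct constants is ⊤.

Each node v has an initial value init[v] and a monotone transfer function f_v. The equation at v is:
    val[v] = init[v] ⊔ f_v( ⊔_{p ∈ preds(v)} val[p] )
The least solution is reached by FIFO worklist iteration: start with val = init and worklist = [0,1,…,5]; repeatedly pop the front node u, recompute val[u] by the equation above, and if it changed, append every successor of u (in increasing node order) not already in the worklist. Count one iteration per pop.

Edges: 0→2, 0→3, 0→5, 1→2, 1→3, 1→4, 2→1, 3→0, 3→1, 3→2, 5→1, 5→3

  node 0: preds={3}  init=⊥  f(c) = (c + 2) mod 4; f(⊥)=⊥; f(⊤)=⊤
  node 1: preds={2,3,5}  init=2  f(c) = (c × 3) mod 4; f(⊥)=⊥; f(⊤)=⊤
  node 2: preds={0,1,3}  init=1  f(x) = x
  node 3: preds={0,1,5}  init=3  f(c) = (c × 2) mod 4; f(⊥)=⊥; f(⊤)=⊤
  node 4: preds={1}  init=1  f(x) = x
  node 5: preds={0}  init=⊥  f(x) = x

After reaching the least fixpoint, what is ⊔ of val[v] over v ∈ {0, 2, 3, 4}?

⊤

Worklist (13 pops):
  #1 pop 0: in=3 → 1 (was ⊥); enqueue []
  #2 pop 1: in=⊤ → ⊤ (was 2); enqueue []
  #3 pop 2: in=⊤ → ⊤ (was 1); enqueue [1]
  #4 pop 3: in=⊤ → ⊤ (was 3); enqueue [0,2]
  #5 pop 4: in=⊤ → ⊤ (was 1); enqueue []
  #6 pop 5: in=1 → 1 (was ⊥); enqueue [3]
  #7 pop 1: in=⊤ → ⊤ (no change)
  #8 pop 0: in=⊤ → ⊤ (was 1); enqueue [5]
  #9 pop 2: in=⊤ → ⊤ (no change)
  #10 pop 3: in=⊤ → ⊤ (no change)
  #11 pop 5: in=⊤ → ⊤ (was 1); enqueue [1,3]
  #12 pop 1: in=⊤ → ⊤ (no change)
  #13 pop 3: in=⊤ → ⊤ (no change)

Fixpoint:
  val[0] = ⊤
  val[1] = ⊤
  val[2] = ⊤
  val[3] = ⊤
  val[4] = ⊤
  val[5] = ⊤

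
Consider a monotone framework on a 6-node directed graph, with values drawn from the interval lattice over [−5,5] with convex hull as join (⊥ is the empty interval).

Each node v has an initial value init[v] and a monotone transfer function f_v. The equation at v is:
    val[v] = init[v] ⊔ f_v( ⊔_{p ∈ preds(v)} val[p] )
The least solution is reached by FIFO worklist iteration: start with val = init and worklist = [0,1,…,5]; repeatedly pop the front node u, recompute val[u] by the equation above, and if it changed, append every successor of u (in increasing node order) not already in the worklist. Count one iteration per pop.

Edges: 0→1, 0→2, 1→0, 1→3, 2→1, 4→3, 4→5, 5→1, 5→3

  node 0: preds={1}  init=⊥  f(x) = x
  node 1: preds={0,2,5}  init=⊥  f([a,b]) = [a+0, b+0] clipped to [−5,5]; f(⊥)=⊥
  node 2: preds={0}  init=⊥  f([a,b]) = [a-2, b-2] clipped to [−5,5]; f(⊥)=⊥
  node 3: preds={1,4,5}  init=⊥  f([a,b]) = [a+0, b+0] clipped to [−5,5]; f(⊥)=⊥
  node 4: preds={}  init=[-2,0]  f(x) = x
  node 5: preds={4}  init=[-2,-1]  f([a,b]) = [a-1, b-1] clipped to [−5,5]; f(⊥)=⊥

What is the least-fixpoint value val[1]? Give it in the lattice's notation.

[-5,-1]

Iteration log — 21 steps:
  step 1. node 0  ⊔preds=⊥  new=⊥  stable
  step 2. node 1  ⊔preds=[-2,-1]  new=[-2,-1]  old=⊥  +wl: 0
  step 3. node 2  ⊔preds=⊥  new=⊥  stable
  step 4. node 3  ⊔preds=[-2,0]  new=[-2,0]  old=⊥  +wl: 
  step 5. node 4  ⊔preds=⊥  new=[-2,0]  stable
  step 6. node 5  ⊔preds=[-2,0]  new=[-3,-1]  old=[-2,-1]  +wl: 1,3
  step 7. node 0  ⊔preds=[-2,-1]  new=[-2,-1]  old=⊥  +wl: 2
  step 8. node 1  ⊔preds=[-3,-1]  new=[-3,-1]  old=[-2,-1]  +wl: 0
  step 9. node 3  ⊔preds=[-3,0]  new=[-3,0]  old=[-2,0]  +wl: 
  step 10. node 2  ⊔preds=[-2,-1]  new=[-4,-3]  old=⊥  +wl: 1
  step 11. node 0  ⊔preds=[-3,-1]  new=[-3,-1]  old=[-2,-1]  +wl: 2
  step 12. node 1  ⊔preds=[-4,-1]  new=[-4,-1]  old=[-3,-1]  +wl: 0,3
  step 13. node 2  ⊔preds=[-3,-1]  new=[-5,-3]  old=[-4,-3]  +wl: 1
  step 14. node 0  ⊔preds=[-4,-1]  new=[-4,-1]  old=[-3,-1]  +wl: 2
  step 15. node 3  ⊔preds=[-4,0]  new=[-4,0]  old=[-3,0]  +wl: 
  step 16. node 1  ⊔preds=[-5,-1]  new=[-5,-1]  old=[-4,-1]  +wl: 0,3
  step 17. node 2  ⊔preds=[-4,-1]  new=[-5,-3]  stable
  step 18. node 0  ⊔preds=[-5,-1]  new=[-5,-1]  old=[-4,-1]  +wl: 1,2
  step 19. node 3  ⊔preds=[-5,0]  new=[-5,0]  old=[-4,0]  +wl: 
  step 20. node 1  ⊔preds=[-5,-1]  new=[-5,-1]  stable
  step 21. node 2  ⊔preds=[-5,-1]  new=[-5,-3]  stable

Least fixpoint reached:
  node 0: [-5,-1]
  node 1: [-5,-1]
  node 2: [-5,-3]
  node 3: [-5,0]
  node 4: [-2,0]
  node 5: [-3,-1]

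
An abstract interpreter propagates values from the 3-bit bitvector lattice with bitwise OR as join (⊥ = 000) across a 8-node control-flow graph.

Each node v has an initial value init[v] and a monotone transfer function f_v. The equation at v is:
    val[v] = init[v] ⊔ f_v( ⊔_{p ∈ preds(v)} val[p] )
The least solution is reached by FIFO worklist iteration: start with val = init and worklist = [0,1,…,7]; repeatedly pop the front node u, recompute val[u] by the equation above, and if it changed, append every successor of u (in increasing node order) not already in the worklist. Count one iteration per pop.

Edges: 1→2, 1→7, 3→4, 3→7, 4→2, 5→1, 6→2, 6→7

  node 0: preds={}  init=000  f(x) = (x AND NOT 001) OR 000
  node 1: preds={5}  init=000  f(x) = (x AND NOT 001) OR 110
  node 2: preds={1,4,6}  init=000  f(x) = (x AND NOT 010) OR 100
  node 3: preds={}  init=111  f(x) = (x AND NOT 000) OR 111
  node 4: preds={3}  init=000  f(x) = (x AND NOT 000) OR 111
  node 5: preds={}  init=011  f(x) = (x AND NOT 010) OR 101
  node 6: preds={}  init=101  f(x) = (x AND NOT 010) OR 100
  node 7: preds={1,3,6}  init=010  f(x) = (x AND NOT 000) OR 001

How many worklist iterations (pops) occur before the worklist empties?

Trace (10 dequeues):
  [1] u=0 | in 000 | out 000 | ==
  [2] u=1 | in 011 | out 110 | prev 000 | push {}
  [3] u=2 | in 111 | out 101 | prev 000 | push {}
  [4] u=3 | in 000 | out 111 | ==
  [5] u=4 | in 111 | out 111 | prev 000 | push {2}
  [6] u=5 | in 000 | out 111 | prev 011 | push {1}
  [7] u=6 | in 000 | out 101 | ==
  [8] u=7 | in 111 | out 111 | prev 010 | push {}
  [9] u=2 | in 111 | out 101 | ==
  [10] u=1 | in 111 | out 110 | ==

Converged values:
  [0] 000
  [1] 110
  [2] 101
  [3] 111
  [4] 111
  [5] 111
  [6] 101
  [7] 111

10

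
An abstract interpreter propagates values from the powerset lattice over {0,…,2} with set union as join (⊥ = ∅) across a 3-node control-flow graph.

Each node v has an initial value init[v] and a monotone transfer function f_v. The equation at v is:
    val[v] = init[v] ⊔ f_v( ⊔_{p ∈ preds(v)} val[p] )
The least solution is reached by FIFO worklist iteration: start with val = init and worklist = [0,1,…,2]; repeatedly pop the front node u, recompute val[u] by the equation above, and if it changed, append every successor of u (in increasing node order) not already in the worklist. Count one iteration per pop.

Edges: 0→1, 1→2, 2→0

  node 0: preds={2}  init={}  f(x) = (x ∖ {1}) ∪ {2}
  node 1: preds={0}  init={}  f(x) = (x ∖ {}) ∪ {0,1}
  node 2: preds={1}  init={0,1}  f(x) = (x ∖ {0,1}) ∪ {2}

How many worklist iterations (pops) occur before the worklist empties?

Iteration log — 4 steps:
  step 1. node 0  ⊔preds={0,1}  new={0,2}  old={}  +wl: 
  step 2. node 1  ⊔preds={0,2}  new={0,1,2}  old={}  +wl: 
  step 3. node 2  ⊔preds={0,1,2}  new={0,1,2}  old={0,1}  +wl: 0
  step 4. node 0  ⊔preds={0,1,2}  new={0,2}  stable

Least fixpoint reached:
  node 0: {0,2}
  node 1: {0,1,2}
  node 2: {0,1,2}

4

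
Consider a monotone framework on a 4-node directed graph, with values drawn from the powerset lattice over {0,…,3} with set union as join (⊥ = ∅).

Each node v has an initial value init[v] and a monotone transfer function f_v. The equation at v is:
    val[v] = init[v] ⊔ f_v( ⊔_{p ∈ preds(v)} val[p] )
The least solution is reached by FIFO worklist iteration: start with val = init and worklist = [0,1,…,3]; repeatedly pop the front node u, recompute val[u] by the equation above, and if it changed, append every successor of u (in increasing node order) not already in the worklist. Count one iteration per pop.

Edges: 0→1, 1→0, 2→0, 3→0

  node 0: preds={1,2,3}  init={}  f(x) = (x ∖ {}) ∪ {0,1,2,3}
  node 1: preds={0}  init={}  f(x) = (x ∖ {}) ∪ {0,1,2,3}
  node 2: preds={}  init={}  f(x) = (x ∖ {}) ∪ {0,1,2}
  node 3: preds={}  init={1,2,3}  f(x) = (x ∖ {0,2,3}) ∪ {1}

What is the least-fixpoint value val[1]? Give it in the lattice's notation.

Iteration log — 5 steps:
  step 1. node 0  ⊔preds={1,2,3}  new={0,1,2,3}  old={}  +wl: 
  step 2. node 1  ⊔preds={0,1,2,3}  new={0,1,2,3}  old={}  +wl: 0
  step 3. node 2  ⊔preds={}  new={0,1,2}  old={}  +wl: 
  step 4. node 3  ⊔preds={}  new={1,2,3}  stable
  step 5. node 0  ⊔preds={0,1,2,3}  new={0,1,2,3}  stable

Least fixpoint reached:
  node 0: {0,1,2,3}
  node 1: {0,1,2,3}
  node 2: {0,1,2}
  node 3: {1,2,3}

{0,1,2,3}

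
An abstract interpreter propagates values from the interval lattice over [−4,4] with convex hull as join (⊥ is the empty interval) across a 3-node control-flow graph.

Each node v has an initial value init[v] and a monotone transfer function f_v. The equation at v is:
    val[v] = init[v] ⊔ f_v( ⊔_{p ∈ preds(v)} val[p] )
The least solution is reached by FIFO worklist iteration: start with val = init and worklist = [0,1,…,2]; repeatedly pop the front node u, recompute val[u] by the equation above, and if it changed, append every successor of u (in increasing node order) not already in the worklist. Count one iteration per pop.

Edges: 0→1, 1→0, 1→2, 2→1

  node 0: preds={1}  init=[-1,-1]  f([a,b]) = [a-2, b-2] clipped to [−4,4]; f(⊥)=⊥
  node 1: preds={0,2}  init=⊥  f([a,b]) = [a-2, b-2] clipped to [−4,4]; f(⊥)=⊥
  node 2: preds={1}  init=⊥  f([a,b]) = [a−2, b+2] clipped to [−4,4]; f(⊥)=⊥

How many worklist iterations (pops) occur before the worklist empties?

Trace (7 dequeues):
  [1] u=0 | in ⊥ | out [-1,-1] | ==
  [2] u=1 | in [-1,-1] | out [-3,-3] | prev ⊥ | push {0}
  [3] u=2 | in [-3,-3] | out [-4,-1] | prev ⊥ | push {1}
  [4] u=0 | in [-3,-3] | out [-4,-1] | prev [-1,-1] | push {}
  [5] u=1 | in [-4,-1] | out [-4,-3] | prev [-3,-3] | push {0,2}
  [6] u=0 | in [-4,-3] | out [-4,-1] | ==
  [7] u=2 | in [-4,-3] | out [-4,-1] | ==

Converged values:
  [0] [-4,-1]
  [1] [-4,-3]
  [2] [-4,-1]

7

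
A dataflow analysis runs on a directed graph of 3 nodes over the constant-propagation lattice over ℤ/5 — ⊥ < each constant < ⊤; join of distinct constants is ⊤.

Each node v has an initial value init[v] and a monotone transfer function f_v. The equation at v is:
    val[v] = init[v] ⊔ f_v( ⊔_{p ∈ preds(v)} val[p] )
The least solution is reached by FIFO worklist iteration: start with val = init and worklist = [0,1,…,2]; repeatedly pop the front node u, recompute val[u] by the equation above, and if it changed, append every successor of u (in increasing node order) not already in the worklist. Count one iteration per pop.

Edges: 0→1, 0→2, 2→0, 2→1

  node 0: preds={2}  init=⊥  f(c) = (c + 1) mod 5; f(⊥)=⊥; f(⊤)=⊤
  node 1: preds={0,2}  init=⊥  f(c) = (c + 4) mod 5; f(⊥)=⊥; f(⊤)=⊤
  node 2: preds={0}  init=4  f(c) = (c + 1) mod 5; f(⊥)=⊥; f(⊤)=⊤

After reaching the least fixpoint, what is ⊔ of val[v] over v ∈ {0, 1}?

Iteration log — 6 steps:
  step 1. node 0  ⊔preds=4  new=0  old=⊥  +wl: 
  step 2. node 1  ⊔preds=⊤  new=⊤  old=⊥  +wl: 
  step 3. node 2  ⊔preds=0  new=⊤  old=4  +wl: 0,1
  step 4. node 0  ⊔preds=⊤  new=⊤  old=0  +wl: 2
  step 5. node 1  ⊔preds=⊤  new=⊤  stable
  step 6. node 2  ⊔preds=⊤  new=⊤  stable

Least fixpoint reached:
  node 0: ⊤
  node 1: ⊤
  node 2: ⊤

⊤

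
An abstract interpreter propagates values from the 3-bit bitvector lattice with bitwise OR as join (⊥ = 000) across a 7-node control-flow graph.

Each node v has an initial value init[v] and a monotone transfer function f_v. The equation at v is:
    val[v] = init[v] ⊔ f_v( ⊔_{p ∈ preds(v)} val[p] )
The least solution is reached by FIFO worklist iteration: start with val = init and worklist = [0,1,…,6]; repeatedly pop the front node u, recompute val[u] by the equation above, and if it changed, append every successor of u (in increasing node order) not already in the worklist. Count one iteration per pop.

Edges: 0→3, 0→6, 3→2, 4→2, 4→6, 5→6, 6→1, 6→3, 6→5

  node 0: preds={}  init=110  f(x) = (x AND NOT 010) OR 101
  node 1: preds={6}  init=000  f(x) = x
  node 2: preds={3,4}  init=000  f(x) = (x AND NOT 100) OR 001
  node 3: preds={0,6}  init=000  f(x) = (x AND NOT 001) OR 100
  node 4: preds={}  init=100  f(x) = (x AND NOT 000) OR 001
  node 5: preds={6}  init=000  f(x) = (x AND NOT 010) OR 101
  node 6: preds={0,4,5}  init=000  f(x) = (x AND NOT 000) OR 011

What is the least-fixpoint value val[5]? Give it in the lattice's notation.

Trace (11 dequeues):
  [1] u=0 | in 000 | out 111 | prev 110 | push {}
  [2] u=1 | in 000 | out 000 | ==
  [3] u=2 | in 100 | out 001 | prev 000 | push {}
  [4] u=3 | in 111 | out 110 | prev 000 | push {2}
  [5] u=4 | in 000 | out 101 | prev 100 | push {}
  [6] u=5 | in 000 | out 101 | prev 000 | push {}
  [7] u=6 | in 111 | out 111 | prev 000 | push {1,3,5}
  [8] u=2 | in 111 | out 011 | prev 001 | push {}
  [9] u=1 | in 111 | out 111 | prev 000 | push {}
  [10] u=3 | in 111 | out 110 | ==
  [11] u=5 | in 111 | out 101 | ==

Converged values:
  [0] 111
  [1] 111
  [2] 011
  [3] 110
  [4] 101
  [5] 101
  [6] 111

101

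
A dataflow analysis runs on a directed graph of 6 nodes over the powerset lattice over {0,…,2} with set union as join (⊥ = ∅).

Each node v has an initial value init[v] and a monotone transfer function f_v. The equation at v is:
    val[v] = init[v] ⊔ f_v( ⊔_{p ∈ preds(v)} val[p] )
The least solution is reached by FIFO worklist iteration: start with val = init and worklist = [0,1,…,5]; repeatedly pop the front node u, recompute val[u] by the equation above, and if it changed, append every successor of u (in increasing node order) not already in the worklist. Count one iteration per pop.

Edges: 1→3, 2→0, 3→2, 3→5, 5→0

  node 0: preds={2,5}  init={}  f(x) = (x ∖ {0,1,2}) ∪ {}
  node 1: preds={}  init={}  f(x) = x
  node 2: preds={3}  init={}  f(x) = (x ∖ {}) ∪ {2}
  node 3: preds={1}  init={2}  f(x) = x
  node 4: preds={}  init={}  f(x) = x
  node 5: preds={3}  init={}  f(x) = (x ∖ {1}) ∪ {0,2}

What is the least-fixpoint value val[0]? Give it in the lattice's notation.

{}

Iteration log — 7 steps:
  step 1. node 0  ⊔preds={}  new={}  stable
  step 2. node 1  ⊔preds={}  new={}  stable
  step 3. node 2  ⊔preds={2}  new={2}  old={}  +wl: 0
  step 4. node 3  ⊔preds={}  new={2}  stable
  step 5. node 4  ⊔preds={}  new={}  stable
  step 6. node 5  ⊔preds={2}  new={0,2}  old={}  +wl: 
  step 7. node 0  ⊔preds={0,2}  new={}  stable

Least fixpoint reached:
  node 0: {}
  node 1: {}
  node 2: {2}
  node 3: {2}
  node 4: {}
  node 5: {0,2}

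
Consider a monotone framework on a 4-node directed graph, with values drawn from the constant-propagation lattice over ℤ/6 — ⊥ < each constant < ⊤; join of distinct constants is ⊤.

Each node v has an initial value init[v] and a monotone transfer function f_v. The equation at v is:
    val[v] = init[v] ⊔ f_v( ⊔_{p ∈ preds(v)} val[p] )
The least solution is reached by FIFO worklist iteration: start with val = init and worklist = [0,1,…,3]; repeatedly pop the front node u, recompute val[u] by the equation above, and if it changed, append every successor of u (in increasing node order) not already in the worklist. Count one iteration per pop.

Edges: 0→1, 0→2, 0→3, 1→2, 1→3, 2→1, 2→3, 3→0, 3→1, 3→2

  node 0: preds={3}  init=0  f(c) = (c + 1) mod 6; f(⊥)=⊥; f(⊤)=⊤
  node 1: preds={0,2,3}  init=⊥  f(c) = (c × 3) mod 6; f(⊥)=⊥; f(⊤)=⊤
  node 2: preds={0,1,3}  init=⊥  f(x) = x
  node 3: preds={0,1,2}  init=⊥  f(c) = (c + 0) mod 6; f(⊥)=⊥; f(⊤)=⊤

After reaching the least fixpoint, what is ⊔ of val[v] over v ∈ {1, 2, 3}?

Trace (12 dequeues):
  [1] u=0 | in ⊥ | out 0 | ==
  [2] u=1 | in 0 | out 0 | prev ⊥ | push {}
  [3] u=2 | in 0 | out 0 | prev ⊥ | push {1}
  [4] u=3 | in 0 | out 0 | prev ⊥ | push {0,2}
  [5] u=1 | in 0 | out 0 | ==
  [6] u=0 | in 0 | out ⊤ | prev 0 | push {1,3}
  [7] u=2 | in ⊤ | out ⊤ | prev 0 | push {}
  [8] u=1 | in ⊤ | out ⊤ | prev 0 | push {2}
  [9] u=3 | in ⊤ | out ⊤ | prev 0 | push {0,1}
  [10] u=2 | in ⊤ | out ⊤ | ==
  [11] u=0 | in ⊤ | out ⊤ | ==
  [12] u=1 | in ⊤ | out ⊤ | ==

Converged values:
  [0] ⊤
  [1] ⊤
  [2] ⊤
  [3] ⊤

⊤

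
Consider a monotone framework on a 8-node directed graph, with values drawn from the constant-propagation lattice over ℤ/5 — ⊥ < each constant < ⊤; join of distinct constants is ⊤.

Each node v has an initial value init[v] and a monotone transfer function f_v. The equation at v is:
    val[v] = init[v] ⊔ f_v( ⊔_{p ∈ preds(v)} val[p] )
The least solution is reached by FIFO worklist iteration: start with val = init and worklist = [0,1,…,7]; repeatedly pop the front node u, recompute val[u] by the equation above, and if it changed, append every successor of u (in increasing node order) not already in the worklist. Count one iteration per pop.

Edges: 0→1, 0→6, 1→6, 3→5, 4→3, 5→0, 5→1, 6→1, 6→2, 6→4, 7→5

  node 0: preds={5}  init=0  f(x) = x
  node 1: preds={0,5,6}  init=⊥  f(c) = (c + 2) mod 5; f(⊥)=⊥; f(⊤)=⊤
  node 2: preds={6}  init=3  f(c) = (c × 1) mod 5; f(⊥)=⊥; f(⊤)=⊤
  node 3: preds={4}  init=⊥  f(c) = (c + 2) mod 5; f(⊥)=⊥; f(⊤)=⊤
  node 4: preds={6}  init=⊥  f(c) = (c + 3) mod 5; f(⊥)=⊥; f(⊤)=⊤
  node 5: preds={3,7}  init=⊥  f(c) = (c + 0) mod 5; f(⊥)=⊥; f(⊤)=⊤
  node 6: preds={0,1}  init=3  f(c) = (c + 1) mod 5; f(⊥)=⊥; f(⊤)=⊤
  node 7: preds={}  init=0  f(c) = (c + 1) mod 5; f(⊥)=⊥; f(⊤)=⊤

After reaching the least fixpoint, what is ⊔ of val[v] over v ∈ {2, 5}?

⊤

Iteration log — 19 steps:
  step 1. node 0  ⊔preds=⊥  new=0  stable
  step 2. node 1  ⊔preds=⊤  new=⊤  old=⊥  +wl: 
  step 3. node 2  ⊔preds=3  new=3  stable
  step 4. node 3  ⊔preds=⊥  new=⊥  stable
  step 5. node 4  ⊔preds=3  new=1  old=⊥  +wl: 3
  step 6. node 5  ⊔preds=0  new=0  old=⊥  +wl: 0,1
  step 7. node 6  ⊔preds=⊤  new=⊤  old=3  +wl: 2,4
  step 8. node 7  ⊔preds=⊥  new=0  stable
  step 9. node 3  ⊔preds=1  new=3  old=⊥  +wl: 5
  step 10. node 0  ⊔preds=0  new=0  stable
  step 11. node 1  ⊔preds=⊤  new=⊤  stable
  step 12. node 2  ⊔preds=⊤  new=⊤  old=3  +wl: 
  step 13. node 4  ⊔preds=⊤  new=⊤  old=1  +wl: 3
  step 14. node 5  ⊔preds=⊤  new=⊤  old=0  +wl: 0,1
  step 15. node 3  ⊔preds=⊤  new=⊤  old=3  +wl: 5
  step 16. node 0  ⊔preds=⊤  new=⊤  old=0  +wl: 6
  step 17. node 1  ⊔preds=⊤  new=⊤  stable
  step 18. node 5  ⊔preds=⊤  new=⊤  stable
  step 19. node 6  ⊔preds=⊤  new=⊤  stable

Least fixpoint reached:
  node 0: ⊤
  node 1: ⊤
  node 2: ⊤
  node 3: ⊤
  node 4: ⊤
  node 5: ⊤
  node 6: ⊤
  node 7: 0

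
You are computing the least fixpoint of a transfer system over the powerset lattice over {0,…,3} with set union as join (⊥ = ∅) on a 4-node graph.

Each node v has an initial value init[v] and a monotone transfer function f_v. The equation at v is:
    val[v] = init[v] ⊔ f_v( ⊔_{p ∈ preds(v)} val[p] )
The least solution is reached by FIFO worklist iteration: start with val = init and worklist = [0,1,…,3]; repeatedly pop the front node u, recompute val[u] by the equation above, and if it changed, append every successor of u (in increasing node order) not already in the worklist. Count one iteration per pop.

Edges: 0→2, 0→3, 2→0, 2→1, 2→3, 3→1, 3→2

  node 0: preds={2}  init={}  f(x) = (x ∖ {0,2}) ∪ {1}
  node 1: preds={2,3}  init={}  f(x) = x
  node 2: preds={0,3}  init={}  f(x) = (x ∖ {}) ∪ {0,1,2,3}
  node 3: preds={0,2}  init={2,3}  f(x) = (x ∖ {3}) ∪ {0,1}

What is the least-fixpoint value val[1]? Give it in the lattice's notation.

{0,1,2,3}

Iteration log — 8 steps:
  step 1. node 0  ⊔preds={}  new={1}  old={}  +wl: 
  step 2. node 1  ⊔preds={2,3}  new={2,3}  old={}  +wl: 
  step 3. node 2  ⊔preds={1,2,3}  new={0,1,2,3}  old={}  +wl: 0,1
  step 4. node 3  ⊔preds={0,1,2,3}  new={0,1,2,3}  old={2,3}  +wl: 2
  step 5. node 0  ⊔preds={0,1,2,3}  new={1,3}  old={1}  +wl: 3
  step 6. node 1  ⊔preds={0,1,2,3}  new={0,1,2,3}  old={2,3}  +wl: 
  step 7. node 2  ⊔preds={0,1,2,3}  new={0,1,2,3}  stable
  step 8. node 3  ⊔preds={0,1,2,3}  new={0,1,2,3}  stable

Least fixpoint reached:
  node 0: {1,3}
  node 1: {0,1,2,3}
  node 2: {0,1,2,3}
  node 3: {0,1,2,3}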